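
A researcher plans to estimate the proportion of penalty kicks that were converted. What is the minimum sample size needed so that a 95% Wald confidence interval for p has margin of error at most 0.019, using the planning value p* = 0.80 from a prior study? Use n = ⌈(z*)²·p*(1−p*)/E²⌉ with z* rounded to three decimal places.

For 95% confidence, z* = 1.960.
p*(1−p*) = 0.1600.
(z*)²·p*(1−p*)/E² = 3.841600·0.1600/0.000361 = 1702.648.
⌈1702.648⌉ = 1703.

n = 1703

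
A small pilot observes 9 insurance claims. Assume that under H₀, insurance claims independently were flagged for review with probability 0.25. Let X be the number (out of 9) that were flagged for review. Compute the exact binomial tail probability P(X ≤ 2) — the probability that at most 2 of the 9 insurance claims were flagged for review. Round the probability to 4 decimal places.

X ~ Binomial(n=9, p=0.25).
P(X ≤ 2) = C(9,0)·0.25^0·0.75^9 + C(9,1)·0.25^1·0.75^8 + C(9,2)·0.25^2·0.75^7.
= 0.075085 + 0.225254 + 0.300339 = 0.6007.

P = 0.6007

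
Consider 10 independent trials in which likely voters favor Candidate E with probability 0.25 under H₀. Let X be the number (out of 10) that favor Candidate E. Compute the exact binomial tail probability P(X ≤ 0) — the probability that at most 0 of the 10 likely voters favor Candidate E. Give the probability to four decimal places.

X is binomial with n = 10 and p = 0.25.
P(X ≤ 0) = C(10,0)·0.25^0·0.75^10.
= 0.056314 = 0.0563.

P = 0.0563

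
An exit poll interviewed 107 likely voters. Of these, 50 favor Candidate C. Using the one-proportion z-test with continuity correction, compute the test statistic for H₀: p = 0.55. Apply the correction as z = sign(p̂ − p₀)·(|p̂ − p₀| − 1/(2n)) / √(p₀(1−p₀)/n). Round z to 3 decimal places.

The sample proportion is 50/107 = 0.46729. p̂ − p₀ = -0.082710.
Continuity correction 1/(2n) = 1/214 = 0.004673.
Corrected numerator: |-0.082710| − 0.004673 = 0.078037.
SE₀ = √(0.55·0.45/107) = 0.048095.
z = −0.078037/0.048095 = -1.623.

z = -1.623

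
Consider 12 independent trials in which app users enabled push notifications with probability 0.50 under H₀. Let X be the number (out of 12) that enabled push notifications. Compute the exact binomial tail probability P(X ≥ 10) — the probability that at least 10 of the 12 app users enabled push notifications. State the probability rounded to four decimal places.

P = 0.0193

X is binomial with n = 12 and p = 0.50.
P(X ≥ 10) = C(12,10)·0.50^10·0.50^2 + C(12,11)·0.50^11·0.50^1 + C(12,12)·0.50^12·0.50^0.
= 0.016113 + 0.002930 + 0.000244 = 0.0193.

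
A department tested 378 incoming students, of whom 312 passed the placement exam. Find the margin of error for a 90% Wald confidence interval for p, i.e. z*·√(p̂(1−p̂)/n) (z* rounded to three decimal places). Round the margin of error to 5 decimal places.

ME = 0.03212

With x = 312 successes in n = 378, p̂ = 0.82540.
SE(p̂) = √(0.82540·0.17460/378) = 0.019526.
The 90% critical value is z* = 1.645.
So ME = 0.03212.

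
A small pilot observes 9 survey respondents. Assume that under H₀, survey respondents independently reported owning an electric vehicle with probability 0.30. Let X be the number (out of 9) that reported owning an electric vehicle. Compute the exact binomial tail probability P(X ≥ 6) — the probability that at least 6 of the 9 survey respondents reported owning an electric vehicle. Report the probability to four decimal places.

P = 0.0253

X is binomial with n = 9 and p = 0.30.
P(X ≥ 6) = C(9,6)·0.30^6·0.70^3 + C(9,7)·0.30^7·0.70^2 + C(9,8)·0.30^8·0.70^1 + C(9,9)·0.30^9·0.70^0.
= 0.021004 + 0.003858 + 0.000413 + 0.000020 = 0.0253.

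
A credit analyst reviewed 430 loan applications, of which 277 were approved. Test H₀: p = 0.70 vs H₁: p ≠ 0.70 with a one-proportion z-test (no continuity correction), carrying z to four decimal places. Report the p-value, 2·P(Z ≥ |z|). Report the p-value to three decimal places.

p-value = 0.012

The sample proportion is 277/430 = 0.64419.
Under H₀, SE = √(p₀(1−p₀)/n) = √(0.70·0.30/430) = √0.000488372 = 0.022099.
z = (p̂ − p₀)/SE = (277/430 − 0.70)/0.022099 ≈ -2.5256.
From the standard normal, 2·P(Z ≥ |z|) = 0.012.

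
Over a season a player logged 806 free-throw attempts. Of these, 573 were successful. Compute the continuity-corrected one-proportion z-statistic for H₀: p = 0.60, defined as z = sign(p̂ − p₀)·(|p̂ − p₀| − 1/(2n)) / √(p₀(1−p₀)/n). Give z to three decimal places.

With x = 573 successes in n = 806, p̂ = 0.71092. p̂ − p₀ = 0.110918.
Continuity correction 1/(2n) = 1/1612 = 0.000620.
Corrected numerator: |0.110918| − 0.000620 = 0.110298.
SE₀ = √(0.60·0.40/806) = 0.017256.
z = +0.110298/0.017256 = 6.392.

z = 6.392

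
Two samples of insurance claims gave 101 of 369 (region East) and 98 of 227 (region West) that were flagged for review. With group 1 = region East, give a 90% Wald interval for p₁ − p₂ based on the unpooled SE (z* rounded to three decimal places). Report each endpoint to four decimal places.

p̂₁ = 101/369 = 0.27371, p̂₂ = 98/227 = 0.43172; p̂₁ − p̂₂ = -0.15801.
Unpooled SE = √(p̂₁(1−p̂₁)/n₁ + p̂₂(1−p̂₂)/n₂) = √(0.000538737 + 0.001080782) = 0.040243.
z* = 1.645 at the 90% level. Margin = 1.645·0.040243 = 0.06620.
Interval: -0.15801 ± 0.06620 → (-0.2242, -0.0918).

(-0.2242, -0.0918)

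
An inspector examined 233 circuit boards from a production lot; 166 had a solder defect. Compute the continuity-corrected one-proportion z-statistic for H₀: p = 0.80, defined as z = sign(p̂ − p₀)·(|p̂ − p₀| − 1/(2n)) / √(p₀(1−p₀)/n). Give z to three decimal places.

z = -3.259

Sample proportion p̂ = 166/233 = 0.71245. p̂ − p₀ = -0.087554.
Continuity correction 1/(2n) = 1/466 = 0.002146.
Corrected numerator: |-0.087554| − 0.002146 = 0.085408.
SE₀ = √(0.80·0.20/233) = 0.026205.
z = (−)0.085408/0.026205 = -3.259.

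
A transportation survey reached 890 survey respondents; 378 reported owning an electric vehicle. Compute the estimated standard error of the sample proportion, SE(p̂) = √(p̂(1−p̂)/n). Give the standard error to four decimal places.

SE = 0.0166

The sample proportion is 378/890 = 0.42472.
p̂(1−p̂) = 0.244333.
Dividing by n and taking the root: √0.000274531 = 0.0166.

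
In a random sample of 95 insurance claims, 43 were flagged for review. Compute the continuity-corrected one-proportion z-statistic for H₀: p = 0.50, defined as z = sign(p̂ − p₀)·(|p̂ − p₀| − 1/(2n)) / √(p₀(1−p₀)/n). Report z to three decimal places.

p̂ = 43/95 = 0.45263. p̂ − p₀ = -0.047368.
1/(2n) = 0.005263.
Corrected numerator: |-0.047368| − 0.005263 = 0.042105.
SE₀ = √(0.50·0.50/95) = 0.051299.
z = −0.042105/0.051299 = -0.821.

z = -0.821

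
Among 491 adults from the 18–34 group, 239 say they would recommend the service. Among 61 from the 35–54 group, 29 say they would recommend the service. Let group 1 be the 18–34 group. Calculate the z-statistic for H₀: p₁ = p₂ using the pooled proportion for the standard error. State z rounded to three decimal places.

p̂₁ = 239/491 = 0.48676, p̂₂ = 29/61 = 0.47541.
Pooling: p̂ = 268/552 = 0.48551.
SE = √[p̂(1−p̂)(1/n₁+1/n₂)] = √[0.48551·0.51449·(1/491+1/61)] ≈ 0.067850.
z = 0.01135/0.067850 = 0.167.

z = 0.167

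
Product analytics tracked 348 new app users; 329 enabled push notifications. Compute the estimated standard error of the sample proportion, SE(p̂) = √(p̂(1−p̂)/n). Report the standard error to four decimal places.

p̂ = 329/348 = 0.94540.
p̂(1−p̂) = 0.051619.
SE = √(0.051619/348) = 0.0122.

SE = 0.0122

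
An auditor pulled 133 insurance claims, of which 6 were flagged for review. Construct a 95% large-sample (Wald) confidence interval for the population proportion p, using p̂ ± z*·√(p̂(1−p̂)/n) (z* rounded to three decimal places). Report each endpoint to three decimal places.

(0.010, 0.080)

Sample proportion p̂ = 6/133 = 0.04511.
SE(p̂) = √(0.04511·0.95489/133) = 0.017997.
z* = 1.960 at the 95% level.
Margin of error: 1.960 × 0.017997 = 0.03527.
Interval: 0.04511 ± 0.03527 → (0.010, 0.080).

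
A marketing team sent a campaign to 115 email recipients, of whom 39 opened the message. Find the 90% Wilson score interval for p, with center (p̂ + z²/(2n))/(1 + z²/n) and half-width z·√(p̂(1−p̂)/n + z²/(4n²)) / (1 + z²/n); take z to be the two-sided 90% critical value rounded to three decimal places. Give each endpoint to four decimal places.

p̂ = 39/115 = 0.33913; z = 1.645, so z² = 2.706025.
Denominator 1 + z²/n = 1 + 2.706025/115 = 1.023531.
Adjusted center: (0.33913 + z²/(2n))/1.023531 = 0.34283.
Radicand: p̂(1−p̂)/n + z²/(4n²) = 0.001948878 + 0.000051154 = 0.002000032.
Half-width = z·√(radicand)/denom = 1.645·0.044722/1.023531 = 0.07188.
CI: 0.34283 ± 0.07188 = (0.2710, 0.4147).

(0.2710, 0.4147)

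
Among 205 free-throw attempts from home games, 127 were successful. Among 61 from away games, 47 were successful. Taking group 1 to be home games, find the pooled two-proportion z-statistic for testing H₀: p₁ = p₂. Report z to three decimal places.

z = -2.176

Sample proportions: p̂₁ = 127/205 = 0.61951 and p̂₂ = 47/61 = 0.77049.
Pooled p̂ = (127+47)/(205+61) = 174/266 = 0.65414.
SE = √[p̂(1−p̂)(1/n₁+1/n₂)] = √[0.65414·0.34586·(1/205+1/61)] ≈ 0.069372.
z = -0.15098/0.069372 = -2.176.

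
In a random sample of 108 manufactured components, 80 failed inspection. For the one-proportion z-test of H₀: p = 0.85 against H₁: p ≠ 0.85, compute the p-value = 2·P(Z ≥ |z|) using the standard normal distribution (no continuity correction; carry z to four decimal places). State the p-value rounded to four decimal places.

The sample proportion is 80/108 = 0.74074.
Under H₀, SE = √(p₀(1−p₀)/n) = √(0.85·0.15/108) = √0.001180556 = 0.034359.
z = (p̂ − p₀)/SE = (80/108 − 0.85)/0.034359 ≈ -3.1799.
p-value = 2·P(Z ≥ |z|) with z = -3.1799 → 0.0015.

p-value = 0.0015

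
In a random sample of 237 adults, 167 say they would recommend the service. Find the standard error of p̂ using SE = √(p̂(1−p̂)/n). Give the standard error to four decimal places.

With x = 167 successes in n = 237, p̂ = 0.70464.
p̂(1−p̂) = 0.70464·0.29536 = 0.208122.
Dividing by n and taking the root: √0.000878152 = 0.0296.

SE = 0.0296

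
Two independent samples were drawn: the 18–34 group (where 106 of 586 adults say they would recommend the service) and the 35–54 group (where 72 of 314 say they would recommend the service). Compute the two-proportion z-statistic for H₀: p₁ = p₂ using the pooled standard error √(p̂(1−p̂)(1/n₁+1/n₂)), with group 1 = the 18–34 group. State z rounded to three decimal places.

p̂₁ = 106/586 = 0.18089, p̂₂ = 72/314 = 0.22930.
Pooling: p̂ = 178/900 = 0.19778.
SE = √[p̂(1−p̂)(1/n₁+1/n₂)] = √[0.19778·0.80222·(1/586+1/314)] ≈ 0.027858.
z = -0.04841/0.027858 = -1.738.

z = -1.738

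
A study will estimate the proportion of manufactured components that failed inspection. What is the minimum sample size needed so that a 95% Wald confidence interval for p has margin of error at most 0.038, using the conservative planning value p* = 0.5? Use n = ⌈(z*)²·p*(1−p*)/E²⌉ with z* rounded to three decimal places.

n = 666

For 95% confidence, z* = 1.960.
p*(1−p*) = 0.50·0.50 = 0.2500.
Required n before rounding: 3.841600 × 0.2500 / 0.038² = 665.097.
⌈665.097⌉ = 666.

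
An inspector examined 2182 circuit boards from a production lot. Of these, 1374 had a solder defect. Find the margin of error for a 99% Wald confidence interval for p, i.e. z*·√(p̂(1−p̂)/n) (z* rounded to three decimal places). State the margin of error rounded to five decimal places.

ME = 0.02663

With x = 1374 successes in n = 2182, p̂ = 0.62970.
SE(p̂) = √(0.62970·0.37030/2182) = 0.010338.
z* = 2.576 at the 99% level.
So ME = 0.02663.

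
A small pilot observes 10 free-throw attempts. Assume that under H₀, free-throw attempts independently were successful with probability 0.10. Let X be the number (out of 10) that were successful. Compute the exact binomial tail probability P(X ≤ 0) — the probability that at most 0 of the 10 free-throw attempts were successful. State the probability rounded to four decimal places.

P = 0.3487

X ~ Binomial(n=10, p=0.10).
P(X ≤ 0) = C(10,0)·0.10^0·0.90^10.
= 0.348678 = 0.3487.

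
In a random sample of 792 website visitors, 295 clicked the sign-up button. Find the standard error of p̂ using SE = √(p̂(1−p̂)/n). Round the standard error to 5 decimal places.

Sample proportion p̂ = 295/792 = 0.37247.
p̂(1−p̂) = 0.37247·0.62753 = 0.233736.
Dividing by n and taking the root: √0.000295121 = 0.01718.

SE = 0.01718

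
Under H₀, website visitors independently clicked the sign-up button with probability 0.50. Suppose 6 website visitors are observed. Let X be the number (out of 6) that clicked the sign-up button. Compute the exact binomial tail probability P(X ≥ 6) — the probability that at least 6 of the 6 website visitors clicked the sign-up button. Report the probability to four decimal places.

P = 0.0156

X ~ Binomial(n=6, p=0.50).
P(X ≥ 6) = C(6,6)·0.50^6·0.50^0.
= 0.015625 = 0.0156.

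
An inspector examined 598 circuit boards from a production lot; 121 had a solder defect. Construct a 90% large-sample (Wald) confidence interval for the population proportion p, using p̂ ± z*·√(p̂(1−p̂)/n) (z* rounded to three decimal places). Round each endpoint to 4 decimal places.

(0.1753, 0.2294)

Sample proportion p̂ = 121/598 = 0.20234.
SE = √(p̂(1−p̂)/n) = √(0.161399/598) = 0.016429.
z* = 1.645 at the 90% level.
Margin = 1.645·0.016429 = 0.02703.
So the interval runs from 0.1753 to 0.2294.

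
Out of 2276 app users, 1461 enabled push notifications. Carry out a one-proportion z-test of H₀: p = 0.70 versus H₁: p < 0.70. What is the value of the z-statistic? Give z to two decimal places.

z = -6.05

p̂ = 1461/2276 = 0.64192.
Null standard error: √(0.70·0.30/2276) = √0.000092267 = 0.009606.
Test statistic: z = -0.05808/0.009606 = -6.05.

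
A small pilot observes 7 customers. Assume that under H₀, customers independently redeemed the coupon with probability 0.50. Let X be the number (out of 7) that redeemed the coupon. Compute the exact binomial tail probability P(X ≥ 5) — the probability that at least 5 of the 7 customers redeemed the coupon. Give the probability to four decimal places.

P = 0.2266

X is binomial with n = 7 and p = 0.50.
P(X ≥ 5) = C(7,5)·0.50^5·0.50^2 + C(7,6)·0.50^6·0.50^1 + C(7,7)·0.50^7·0.50^0.
= 0.164062 + 0.054688 + 0.007812 = 0.2266.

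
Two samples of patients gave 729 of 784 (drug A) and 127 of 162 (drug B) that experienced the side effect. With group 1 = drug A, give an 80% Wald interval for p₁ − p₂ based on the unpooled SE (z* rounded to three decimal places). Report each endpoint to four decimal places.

p̂₁ = 729/784 = 0.92985, p̂₂ = 127/162 = 0.78395; p̂₁ − p̂₂ = 0.14590.
SE = √(0.000083204 + 0.001045506) = √0.001128710 = 0.033596.
z* = 1.282 at the 80% level. Margin of error = 0.04307.
So the interval runs from 0.1028 to 0.1890.

(0.1028, 0.1890)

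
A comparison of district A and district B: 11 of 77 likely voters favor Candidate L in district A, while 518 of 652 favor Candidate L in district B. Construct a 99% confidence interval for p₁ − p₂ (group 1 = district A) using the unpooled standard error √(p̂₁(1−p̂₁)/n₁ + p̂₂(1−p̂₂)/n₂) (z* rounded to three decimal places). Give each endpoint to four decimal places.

(-0.7621, -0.5411)

p̂₁ = 11/77 = 0.14286, p̂₂ = 518/652 = 0.79448; p̂₁ − p̂₂ = -0.65162.
SE = √(0.001590246 + 0.000250433) = √0.001840679 = 0.042903.
z* = 2.576 at the 99% level. Margin = 2.576·0.042903 = 0.11052.
Interval: -0.65162 ± 0.11052 → (-0.7621, -0.5411).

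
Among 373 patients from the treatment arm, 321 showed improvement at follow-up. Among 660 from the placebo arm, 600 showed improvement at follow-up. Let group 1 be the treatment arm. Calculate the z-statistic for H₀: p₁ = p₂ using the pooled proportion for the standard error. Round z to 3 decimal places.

p̂₁ = 321/373 = 0.86059, p̂₂ = 600/660 = 0.90909.
Pooling: p̂ = 921/1033 = 0.89158.
Pooled SE = √[0.0966667·0.00419612] ≈ 0.020140.
z = -0.04850/0.020140 = -2.408.

z = -2.408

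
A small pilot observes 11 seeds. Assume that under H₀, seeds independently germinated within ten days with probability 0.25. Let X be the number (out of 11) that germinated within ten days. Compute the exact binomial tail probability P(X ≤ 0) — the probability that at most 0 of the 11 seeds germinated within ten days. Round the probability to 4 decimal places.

P = 0.0422

X ~ Binomial(n=11, p=0.25).
P(X ≤ 0) = C(11,0)·0.25^0·0.75^11.
= 0.042235 = 0.0422.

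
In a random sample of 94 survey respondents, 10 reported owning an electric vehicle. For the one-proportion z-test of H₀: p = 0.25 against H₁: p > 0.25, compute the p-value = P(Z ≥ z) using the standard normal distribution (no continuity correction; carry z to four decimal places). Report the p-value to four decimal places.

The sample proportion is 10/94 = 0.10638.
SE₀ = √(0.25·0.75/94) = 0.044662.
Test statistic (full precision, shown to 4 dp): z = (10/94 − 0.25)/SE₀ ≈ -3.2157.
p-value = P(Z ≥ z) with z = -3.2157 → 0.9993.

p-value = 0.9993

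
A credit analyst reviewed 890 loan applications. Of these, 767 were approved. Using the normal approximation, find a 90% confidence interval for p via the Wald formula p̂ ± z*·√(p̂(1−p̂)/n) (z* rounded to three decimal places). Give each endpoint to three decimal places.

With x = 767 successes in n = 890, p̂ = 0.86180.
SE(p̂) = √(0.86180·0.13820/890) = 0.011568.
z* = 1.645 at the 90% level.
Margin = 1.645·0.011568 = 0.01903.
So the interval runs from 0.843 to 0.881.

(0.843, 0.881)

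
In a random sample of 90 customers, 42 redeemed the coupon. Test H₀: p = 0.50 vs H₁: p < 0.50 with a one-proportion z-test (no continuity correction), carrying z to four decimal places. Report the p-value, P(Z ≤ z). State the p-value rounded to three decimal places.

p-value = 0.264

p̂ = 42/90 = 0.46667.
Null standard error: √(0.50·0.50/90) = √0.002777778 = 0.052705.
z = (p̂ − p₀)/SE = (42/90 − 0.50)/0.052705 ≈ -0.6325.
p-value = P(Z ≤ z) with z = -0.6325 → 0.264.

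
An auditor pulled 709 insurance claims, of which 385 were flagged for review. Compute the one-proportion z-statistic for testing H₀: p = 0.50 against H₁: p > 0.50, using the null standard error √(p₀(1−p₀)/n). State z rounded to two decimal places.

z = 2.29

With x = 385 successes in n = 709, p̂ = 0.54302.
Under H₀, SE = √(p₀(1−p₀)/n) = √(0.50·0.50/709) = √0.000352609 = 0.018778.
z = (p̂ − p₀)/SE = (0.54302 − 0.50)/0.018778 = 2.29.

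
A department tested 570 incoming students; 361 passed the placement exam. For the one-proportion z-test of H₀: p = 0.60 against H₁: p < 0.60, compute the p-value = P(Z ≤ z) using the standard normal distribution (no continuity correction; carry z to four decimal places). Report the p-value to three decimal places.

p-value = 0.948

p̂ = 361/570 = 0.63333.
Null standard error: √(0.60·0.40/570) = √0.000421053 = 0.020520.
Test statistic (full precision, shown to 4 dp): z = (361/570 − 0.60)/SE₀ ≈ 1.6245.
From the standard normal, P(Z ≤ z) = 0.948.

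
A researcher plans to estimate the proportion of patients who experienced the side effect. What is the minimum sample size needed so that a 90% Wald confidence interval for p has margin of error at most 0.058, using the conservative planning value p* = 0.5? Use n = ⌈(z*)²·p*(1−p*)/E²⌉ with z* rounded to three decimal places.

n = 202

The 90% critical value is z* = 1.645.
p*(1−p*) = 0.2500.
(z*)²·p*(1−p*)/E² = 2.706025·0.2500/0.003364 = 201.102.
Rounding up, n = 202.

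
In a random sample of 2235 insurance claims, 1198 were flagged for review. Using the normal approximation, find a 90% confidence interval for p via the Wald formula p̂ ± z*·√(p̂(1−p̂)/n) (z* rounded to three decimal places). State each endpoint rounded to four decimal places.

(0.5187, 0.5534)

The sample proportion is 1198/2235 = 0.53602.
Standard error of p̂: √(0.248703/2235) = √0.000111276 = 0.010549.
The 90% critical value is z* = 1.645.
Margin of error: 1.645 × 0.010549 = 0.01735.
So the interval runs from 0.5187 to 0.5534.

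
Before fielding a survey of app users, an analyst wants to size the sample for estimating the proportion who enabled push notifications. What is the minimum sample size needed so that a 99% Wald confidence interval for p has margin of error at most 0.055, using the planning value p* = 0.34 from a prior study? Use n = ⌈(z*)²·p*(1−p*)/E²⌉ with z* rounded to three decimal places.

The 99% critical value is z* = 2.576.
p*(1−p*) = 0.34·0.66 = 0.2244.
Required n before rounding: 6.635776 × 0.2244 / 0.055² = 492.254.
⌈492.254⌉ = 493.

n = 493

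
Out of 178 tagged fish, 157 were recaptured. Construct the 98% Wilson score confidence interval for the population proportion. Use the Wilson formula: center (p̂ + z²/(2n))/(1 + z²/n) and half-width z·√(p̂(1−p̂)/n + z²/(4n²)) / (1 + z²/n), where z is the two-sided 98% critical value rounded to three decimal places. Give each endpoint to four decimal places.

Here p̂ = 157/178 = 0.88202 and z = 2.326 (z² = 5.410276).
1 + z²/n = 1.030395.
Center = (0.88202 + 0.015197)/1.030395 = 0.87075.
Radicand: p̂(1−p̂)/n + z²/(4n²) = 0.000584600 + 0.000042689 = 0.000627289.
Half-width = 2.326·√0.000627289/1.030395 = 0.05654.
Interval: 0.87075 ± 0.05654 → (0.8142, 0.9273).

(0.8142, 0.9273)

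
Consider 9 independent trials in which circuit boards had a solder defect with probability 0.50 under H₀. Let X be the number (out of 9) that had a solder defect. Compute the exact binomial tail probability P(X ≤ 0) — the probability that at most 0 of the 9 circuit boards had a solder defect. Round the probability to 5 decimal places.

P = 0.00195

X ~ Binomial(n=9, p=0.50).
P(X ≤ 0) = C(9,0)·0.50^0·0.50^9.
= 0.001953 = 0.00195.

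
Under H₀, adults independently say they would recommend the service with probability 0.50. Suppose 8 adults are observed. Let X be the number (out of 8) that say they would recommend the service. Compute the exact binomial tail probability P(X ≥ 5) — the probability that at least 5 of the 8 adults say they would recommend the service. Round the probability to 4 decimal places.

X ~ Binomial(n=8, p=0.50).
P(X ≥ 5) = C(8,5)·0.50^5·0.50^3 + C(8,6)·0.50^6·0.50^2 + C(8,7)·0.50^7·0.50^1 + C(8,8)·0.50^8·0.50^0.
= 0.218750 + 0.109375 + 0.031250 + 0.003906 = 0.3633.

P = 0.3633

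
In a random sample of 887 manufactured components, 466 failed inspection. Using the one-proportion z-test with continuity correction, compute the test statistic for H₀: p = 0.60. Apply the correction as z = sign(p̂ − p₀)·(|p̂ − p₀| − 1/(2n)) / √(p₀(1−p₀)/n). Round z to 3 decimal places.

p̂ = 466/887 = 0.52537. p̂ − p₀ = -0.074634.
Continuity correction 1/(2n) = 1/1774 = 0.000564.
Corrected numerator: |-0.074634| − 0.000564 = 0.074070.
Null standard error: √(0.60·0.40/887) = √0.000270575 = 0.016449.
z = (−)0.074070/0.016449 = -4.503.

z = -4.503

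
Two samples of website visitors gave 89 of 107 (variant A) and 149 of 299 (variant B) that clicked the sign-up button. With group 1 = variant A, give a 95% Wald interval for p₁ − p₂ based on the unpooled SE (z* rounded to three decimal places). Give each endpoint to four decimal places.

(0.2427, 0.4242)

p̂₁ = 0.83178, p̂₂ = 0.49833, so the observed difference is 0.33345.
SE = √(0.001307709 + 0.000836111) = √0.002143820 = 0.046301.
z* = 1.960 at the 95% level. Margin = 1.960·0.046301 = 0.09075.
So the interval runs from 0.2427 to 0.4242.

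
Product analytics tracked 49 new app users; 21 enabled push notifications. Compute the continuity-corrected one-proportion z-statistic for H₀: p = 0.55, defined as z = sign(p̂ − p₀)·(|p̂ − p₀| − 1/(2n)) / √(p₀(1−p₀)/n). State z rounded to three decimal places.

z = -1.565

p̂ = 21/49 = 0.42857. p̂ − p₀ = -0.121429.
1/(2n) = 0.010204.
Corrected numerator: |-0.121429| − 0.010204 = 0.111225.
Under H₀, SE = √(p₀(1−p₀)/n) = √(0.55·0.45/49) = √0.005051020 = 0.071071.
z = −0.111225/0.071071 = -1.565.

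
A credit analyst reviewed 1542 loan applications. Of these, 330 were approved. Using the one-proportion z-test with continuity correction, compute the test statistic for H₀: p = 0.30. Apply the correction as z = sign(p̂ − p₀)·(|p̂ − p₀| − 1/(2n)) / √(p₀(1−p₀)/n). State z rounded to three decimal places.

z = -7.341

p̂ = 330/1542 = 0.21401. p̂ − p₀ = -0.085992.
1/(2n) = 0.000324.
Corrected numerator: |-0.085992| − 0.000324 = 0.085668.
SE₀ = √(0.30·0.70/1542) = 0.011670.
z = −0.085668/0.011670 = -7.341.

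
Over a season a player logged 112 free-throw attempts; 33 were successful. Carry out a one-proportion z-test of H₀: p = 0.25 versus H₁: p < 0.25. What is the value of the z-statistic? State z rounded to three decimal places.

z = 1.091

Sample proportion p̂ = 33/112 = 0.29464.
SE₀ = √(0.25·0.75/112) = 0.040916.
z = (p̂ − p₀)/SE = (0.29464 − 0.25)/0.040916 = 1.091.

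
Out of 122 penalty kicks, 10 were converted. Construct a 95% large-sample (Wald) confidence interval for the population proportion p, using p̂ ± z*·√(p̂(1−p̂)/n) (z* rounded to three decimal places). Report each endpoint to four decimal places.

(0.0333, 0.1306)

The sample proportion is 10/122 = 0.08197.
SE(p̂) = √(0.08197·0.91803/122) = 0.024835.
z* = 1.960 at the 95% level.
Margin of error: 1.960 × 0.024835 = 0.04868.
CI: 0.08197 ± 0.04868 = (0.0333, 0.1306).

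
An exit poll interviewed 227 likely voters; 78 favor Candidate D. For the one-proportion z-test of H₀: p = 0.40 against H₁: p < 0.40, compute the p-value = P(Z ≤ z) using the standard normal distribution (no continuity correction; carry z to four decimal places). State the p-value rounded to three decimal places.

Sample proportion p̂ = 78/227 = 0.34361.
SE₀ = √(0.40·0.60/227) = 0.032516.
z = (p̂ − p₀)/SE = (78/227 − 0.40)/0.032516 ≈ -1.7342.
p-value = P(Z ≤ z) with z = -1.7342 → 0.041.

p-value = 0.041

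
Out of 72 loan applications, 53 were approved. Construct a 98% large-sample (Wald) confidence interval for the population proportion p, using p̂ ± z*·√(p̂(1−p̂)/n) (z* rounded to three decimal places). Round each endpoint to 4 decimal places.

The sample proportion is 53/72 = 0.73611.
SE = √(p̂(1−p̂)/n) = √(0.194252/72) = 0.051942.
z* = 2.326 at the 98% level.
Margin of error: 2.326 × 0.051942 = 0.12082.
Interval: 0.73611 ± 0.12082 → (0.6153, 0.8569).

(0.6153, 0.8569)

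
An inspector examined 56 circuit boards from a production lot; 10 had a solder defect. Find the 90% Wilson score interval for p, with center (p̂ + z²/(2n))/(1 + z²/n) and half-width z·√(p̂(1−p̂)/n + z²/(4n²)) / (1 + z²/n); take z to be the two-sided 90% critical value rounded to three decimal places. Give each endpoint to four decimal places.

Here p̂ = 10/56 = 0.17857 and z = 1.645 (z² = 2.706025).
1 + z²/n = 1.048322.
Adjusted center: (0.17857 + z²/(2n))/1.048322 = 0.19339.
Radicand: p̂(1−p̂)/n + z²/(4n²) = 0.002619351 + 0.000215723 = 0.002835074.
Half-width = 1.645·√0.002835074/1.048322 = 0.08355.
Interval: 0.19339 ± 0.08355 → (0.1098, 0.2769).

(0.1098, 0.2769)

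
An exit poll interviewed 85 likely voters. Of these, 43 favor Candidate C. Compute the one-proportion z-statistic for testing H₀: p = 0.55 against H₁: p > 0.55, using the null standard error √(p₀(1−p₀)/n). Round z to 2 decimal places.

z = -0.82

p̂ = 43/85 = 0.50588.
Null standard error: √(0.55·0.45/85) = √0.002911765 = 0.053961.
Test statistic: z = -0.04412/0.053961 = -0.82.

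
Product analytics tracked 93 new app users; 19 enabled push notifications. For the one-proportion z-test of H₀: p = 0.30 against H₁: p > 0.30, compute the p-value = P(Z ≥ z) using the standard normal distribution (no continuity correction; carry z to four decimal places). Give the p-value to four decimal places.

With x = 19 successes in n = 93, p̂ = 0.20430.
Null standard error: √(0.30·0.70/93) = √0.002258065 = 0.047519.
z = (p̂ − p₀)/SE = (19/93 − 0.30)/0.047519 ≈ -2.0139.
p-value = P(Z ≥ z) with z = -2.0139 → 0.9780.

p-value = 0.9780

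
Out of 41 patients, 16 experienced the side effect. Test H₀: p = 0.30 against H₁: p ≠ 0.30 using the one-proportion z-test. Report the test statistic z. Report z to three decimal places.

Sample proportion p̂ = 16/41 = 0.39024.
Null standard error: √(0.30·0.70/41) = √0.005121951 = 0.071568.
Test statistic: z = 0.09024/0.071568 = 1.261.

z = 1.261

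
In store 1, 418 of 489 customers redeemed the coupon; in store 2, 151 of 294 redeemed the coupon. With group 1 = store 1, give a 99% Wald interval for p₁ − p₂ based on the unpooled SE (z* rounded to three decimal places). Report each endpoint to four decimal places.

(0.2556, 0.4268)

p̂₁ = 418/489 = 0.85481, p̂₂ = 151/294 = 0.51361; p̂₁ − p̂₂ = 0.34120.
SE = √(0.000253810 + 0.000849711) = √0.001103521 = 0.033219.
For 99% confidence, z* = 2.576. Margin of error = 0.08557.
So the interval runs from 0.2556 to 0.4268.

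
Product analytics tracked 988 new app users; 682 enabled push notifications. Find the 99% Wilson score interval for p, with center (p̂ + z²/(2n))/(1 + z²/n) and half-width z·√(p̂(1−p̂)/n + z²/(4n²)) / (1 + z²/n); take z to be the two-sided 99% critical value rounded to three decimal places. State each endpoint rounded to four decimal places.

p̂ = 682/988 = 0.69028; z = 2.576, so z² = 6.635776.
Denominator 1 + z²/n = 1 + 6.635776/988 = 1.006716.
Adjusted center: (0.69028 + z²/(2n))/1.006716 = 0.68901.
Radicand: p̂(1−p̂)/n + z²/(4n²) = 0.000216389 + 0.000001699 = 0.000218088.
Half-width = z·√(radicand)/denom = 2.576·0.014768/1.006716 = 0.03779.
Interval: 0.68901 ± 0.03779 → (0.6512, 0.7268).

(0.6512, 0.7268)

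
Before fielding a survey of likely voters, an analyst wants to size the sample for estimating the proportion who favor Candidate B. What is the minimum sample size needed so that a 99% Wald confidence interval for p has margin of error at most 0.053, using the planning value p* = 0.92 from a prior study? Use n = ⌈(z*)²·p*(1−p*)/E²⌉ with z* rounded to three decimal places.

z* = 2.576 at the 99% level.
p*(1−p*) = 0.0736.
(z*)²·p*(1−p*)/E² = 6.635776·0.0736/0.002809 = 173.867.
Rounding up, n = 174.

n = 174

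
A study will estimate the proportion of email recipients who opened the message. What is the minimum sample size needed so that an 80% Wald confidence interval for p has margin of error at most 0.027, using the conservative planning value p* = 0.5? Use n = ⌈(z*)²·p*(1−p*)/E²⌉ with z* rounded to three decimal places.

n = 564

For 80% confidence, z* = 1.282.
p*(1−p*) = 0.2500.
(z*)²·p*(1−p*)/E² = 1.643524·0.2500/0.000729 = 563.623.
⌈563.623⌉ = 564.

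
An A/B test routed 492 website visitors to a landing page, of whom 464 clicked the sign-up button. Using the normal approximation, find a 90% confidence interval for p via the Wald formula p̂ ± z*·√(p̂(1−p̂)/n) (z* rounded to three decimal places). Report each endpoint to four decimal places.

The sample proportion is 464/492 = 0.94309.
Standard error of p̂: √(0.053672/492) = √0.000109089 = 0.010445.
For 90% confidence, z* = 1.645.
Margin = 1.645·0.010445 = 0.01718.
Interval: 0.94309 ± 0.01718 → (0.9259, 0.9603).

(0.9259, 0.9603)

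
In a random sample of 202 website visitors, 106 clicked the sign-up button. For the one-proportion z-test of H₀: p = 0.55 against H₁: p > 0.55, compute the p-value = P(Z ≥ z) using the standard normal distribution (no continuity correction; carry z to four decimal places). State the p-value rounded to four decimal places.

The sample proportion is 106/202 = 0.52475.
Null standard error: √(0.55·0.45/202) = √0.001225248 = 0.035004.
z = (p̂ − p₀)/SE = (106/202 − 0.55)/0.035004 ≈ -0.7213.
From the standard normal, P(Z ≥ z) = 0.7646.

p-value = 0.7646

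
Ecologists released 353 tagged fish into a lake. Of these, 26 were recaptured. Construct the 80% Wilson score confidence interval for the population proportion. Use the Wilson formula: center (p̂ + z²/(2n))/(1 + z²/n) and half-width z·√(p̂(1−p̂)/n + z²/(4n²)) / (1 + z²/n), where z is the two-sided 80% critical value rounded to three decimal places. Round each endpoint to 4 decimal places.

Here p̂ = 26/353 = 0.07365 and z = 1.282 (z² = 1.643524).
1 + z²/n = 1.004656.
Center = (0.07365 + 0.002328)/1.004656 = 0.07563.
Radicand: p̂(1−p̂)/n + z²/(4n²) = 0.000193284 + 0.000003297 = 0.000196581.
Half-width = z·√(radicand)/denom = 1.282·0.014021/1.004656 = 0.01789.
So the interval runs from 0.0577 to 0.0935.

(0.0577, 0.0935)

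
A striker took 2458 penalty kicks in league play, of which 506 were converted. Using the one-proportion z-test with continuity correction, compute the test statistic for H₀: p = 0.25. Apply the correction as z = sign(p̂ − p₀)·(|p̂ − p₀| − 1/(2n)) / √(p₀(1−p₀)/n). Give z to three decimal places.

The sample proportion is 506/2458 = 0.20586. p̂ − p₀ = -0.044142.
Continuity correction 1/(2n) = 1/4916 = 0.000203.
Corrected numerator: |-0.044142| − 0.000203 = 0.043939.
Null standard error: √(0.25·0.75/2458) = √0.000076282 = 0.008734.
z = (−)0.043939/0.008734 = -5.031.

z = -5.031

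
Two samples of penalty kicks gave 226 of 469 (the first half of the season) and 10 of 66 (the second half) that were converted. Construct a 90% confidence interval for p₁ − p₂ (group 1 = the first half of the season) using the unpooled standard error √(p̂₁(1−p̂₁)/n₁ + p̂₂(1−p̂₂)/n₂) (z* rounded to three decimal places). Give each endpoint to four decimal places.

(0.2484, 0.4123)

p̂₁ = 0.48188, p̂₂ = 0.15152, so the observed difference is 0.33036.
Unpooled SE = √(p̂₁(1−p̂₁)/n₁ + p̂₂(1−p̂₂)/n₂) = √(0.000532349 + 0.001947853) = 0.049802.
z* = 1.645 at the 90% level. Margin of error = 0.08192.
Interval: 0.33036 ± 0.08192 → (0.2484, 0.4123).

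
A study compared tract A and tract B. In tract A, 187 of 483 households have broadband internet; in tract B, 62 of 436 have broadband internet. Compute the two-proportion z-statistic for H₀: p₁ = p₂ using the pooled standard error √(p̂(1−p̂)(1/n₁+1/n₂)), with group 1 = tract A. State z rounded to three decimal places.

p̂₁ = 187/483 = 0.38716, p̂₂ = 62/436 = 0.14220.
Pooling: p̂ = 249/919 = 0.27095.
Pooled SE = √[0.1975346·0.00436397] ≈ 0.029360.
z = (p̂₁ − p̂₂)/SE = (0.38716 − 0.14220)/0.029360 = 0.24496/0.029360 = 8.343.

z = 8.343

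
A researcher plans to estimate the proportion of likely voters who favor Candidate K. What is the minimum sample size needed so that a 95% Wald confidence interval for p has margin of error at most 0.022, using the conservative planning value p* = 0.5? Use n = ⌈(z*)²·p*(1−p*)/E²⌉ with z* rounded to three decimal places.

n = 1985

For 95% confidence, z* = 1.960.
p*(1−p*) = 0.50·0.50 = 0.2500.
Required n before rounding: 3.841600 × 0.2500 / 0.022² = 1984.298.
⌈1984.298⌉ = 1985.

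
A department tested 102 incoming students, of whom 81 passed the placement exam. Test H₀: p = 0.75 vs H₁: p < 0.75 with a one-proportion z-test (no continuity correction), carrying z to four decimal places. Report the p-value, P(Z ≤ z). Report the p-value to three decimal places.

p-value = 0.848

The sample proportion is 81/102 = 0.79412.
SE₀ = √(0.75·0.25/102) = 0.042875.
Test statistic (full precision, shown to 4 dp): z = (81/102 − 0.75)/SE₀ ≈ 1.0290.
p-value = P(Z ≤ z) with z = 1.0290 → 0.848.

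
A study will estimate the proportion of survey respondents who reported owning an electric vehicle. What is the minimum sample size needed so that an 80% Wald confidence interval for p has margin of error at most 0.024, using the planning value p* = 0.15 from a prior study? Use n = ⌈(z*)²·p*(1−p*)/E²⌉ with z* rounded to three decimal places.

z* = 1.282 at the 80% level.
p*(1−p*) = 0.15·0.85 = 0.1275.
Required n before rounding: 1.643524 × 0.1275 / 0.024² = 363.801.
Rounding up, n = 364.

n = 364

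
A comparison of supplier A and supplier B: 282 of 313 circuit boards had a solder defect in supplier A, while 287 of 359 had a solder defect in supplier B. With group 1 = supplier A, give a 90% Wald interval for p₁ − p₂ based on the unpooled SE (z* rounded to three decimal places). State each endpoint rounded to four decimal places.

p̂₁ = 0.90096, p̂₂ = 0.79944, so the observed difference is 0.10152.
Unpooled SE = √(p̂₁(1−p̂₁)/n₁ + p̂₂(1−p̂₂)/n₂) = √(0.000285087 + 0.000446613) = 0.027050.
The 90% critical value is z* = 1.645. Margin = 1.645·0.027050 = 0.04450.
Interval: 0.10152 ± 0.04450 → (0.0570, 0.1460).

(0.0570, 0.1460)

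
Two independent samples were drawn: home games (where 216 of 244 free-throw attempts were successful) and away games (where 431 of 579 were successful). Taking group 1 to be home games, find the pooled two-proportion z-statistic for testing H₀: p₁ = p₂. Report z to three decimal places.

p̂₁ = 216/244 = 0.88525, p̂₂ = 431/579 = 0.74439.
Pooled p̂ = (216+431)/(244+579) = 647/823 = 0.78615.
SE = √[p̂(1−p̂)(1/n₁+1/n₂)] = √[0.78615·0.21385·(1/244+1/579)] ≈ 0.031295.
z = (p̂₁ − p̂₂)/SE = (0.88525 − 0.74439)/0.031295 = 0.14086/0.031295 = 4.501.

z = 4.501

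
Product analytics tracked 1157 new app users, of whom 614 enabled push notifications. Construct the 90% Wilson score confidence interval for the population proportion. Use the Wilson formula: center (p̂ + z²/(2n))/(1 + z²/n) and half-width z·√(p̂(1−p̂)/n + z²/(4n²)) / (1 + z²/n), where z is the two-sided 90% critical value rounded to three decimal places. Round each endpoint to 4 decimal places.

(0.5065, 0.5547)

p̂ = 614/1157 = 0.53068; z = 1.645, so z² = 2.706025.
Denominator 1 + z²/n = 1 + 2.706025/1157 = 1.002339.
Center = (0.53068 + 0.001169)/1.002339 = 0.53061.
Radicand: p̂(1−p̂)/n + z²/(4n²) = 0.000215262 + 0.000000505 = 0.000215767.
Half-width = 1.645·√0.000215767/1.002339 = 0.02411.
CI: 0.53061 ± 0.02411 = (0.5065, 0.5547).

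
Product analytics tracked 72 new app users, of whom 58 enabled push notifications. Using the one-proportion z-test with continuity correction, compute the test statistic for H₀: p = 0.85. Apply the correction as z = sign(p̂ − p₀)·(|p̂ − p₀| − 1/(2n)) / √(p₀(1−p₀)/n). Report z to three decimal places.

z = -0.891

p̂ = 58/72 = 0.80556. p̂ − p₀ = -0.044444.
1/(2n) = 0.006944.
Corrected numerator: |-0.044444| − 0.006944 = 0.037500.
SE₀ = √(0.85·0.15/72) = 0.042081.
z = (−)0.037500/0.042081 = -0.891.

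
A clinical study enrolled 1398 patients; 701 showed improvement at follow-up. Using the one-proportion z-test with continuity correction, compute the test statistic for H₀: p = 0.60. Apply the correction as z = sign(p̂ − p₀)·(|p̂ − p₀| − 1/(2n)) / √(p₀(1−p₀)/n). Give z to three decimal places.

z = -7.496

With x = 701 successes in n = 1398, p̂ = 0.50143. p̂ − p₀ = -0.098569.
Continuity correction 1/(2n) = 1/2796 = 0.000358.
Corrected numerator: |-0.098569| − 0.000358 = 0.098211.
Null standard error: √(0.60·0.40/1398) = √0.000171674 = 0.013102.
z = (−)0.098211/0.013102 = -7.496.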